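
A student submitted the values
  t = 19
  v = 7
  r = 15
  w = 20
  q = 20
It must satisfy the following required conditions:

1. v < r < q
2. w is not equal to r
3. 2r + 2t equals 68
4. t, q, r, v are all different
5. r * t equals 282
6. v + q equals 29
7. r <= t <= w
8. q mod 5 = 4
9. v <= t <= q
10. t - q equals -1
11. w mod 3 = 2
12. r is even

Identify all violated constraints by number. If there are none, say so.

Violated: 5, 6, 8, and 12.

1. values 7 < 15 < 20 — holds.
2. w = 20, r = 15; distinct — holds.
3. 2r + 2t = 2(15) + 2(19) = 68 — holds.
4. values 19, 20, 15, 7 are pairwise distinct — holds.
5. r * t = 15 * 19 = 285, not 282 — fails.
6. v + q = 7 + 20 = 27, not 29 — fails.
7. values 15 <= 19 <= 20 — holds.
8. 20 mod 5 = 0, not 4 — fails.
9. values 7 <= 19 <= 20 — holds.
10. t - q = 19 - 20 = -1 — holds.
11. 20 mod 3 = 2 — holds.
12. r = 15 is odd — fails.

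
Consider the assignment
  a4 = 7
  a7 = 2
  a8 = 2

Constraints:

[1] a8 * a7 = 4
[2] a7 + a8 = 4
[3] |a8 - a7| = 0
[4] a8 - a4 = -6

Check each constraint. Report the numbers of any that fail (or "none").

Constraint 4 does not hold.

[1] a8 * a7 = 2 * 2 = 4 — satisfied.
[2] a7 + a8 = 2 + 2 = 4 — satisfied.
[3] |2 - 2| = 0 — satisfied.
[4] a8 - a4 = 2 - 7 = -5, not -6 — violated.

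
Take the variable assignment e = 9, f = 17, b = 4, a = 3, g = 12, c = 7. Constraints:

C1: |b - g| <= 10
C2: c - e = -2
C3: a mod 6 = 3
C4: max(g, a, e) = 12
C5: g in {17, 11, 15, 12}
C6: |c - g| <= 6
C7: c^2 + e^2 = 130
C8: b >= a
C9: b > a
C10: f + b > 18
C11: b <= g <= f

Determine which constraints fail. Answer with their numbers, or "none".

C1: |4 - 12| = 8; 8 ≤ 10  OK
C2: c - e = 7 - 9 = -2  OK
C3: 3 mod 6 = 3  OK
C4: max(12, 3, 9) = 12  OK
C5: g = 12 is in {17, 11, 15, 12}  OK
C6: |7 - 12| = 5; 5 ≤ 6  OK
C7: c^2 + e^2 = 7^2 + 9^2 = 49 + 81 = 130  OK
C8: b = 4, a = 3; 4 ≥ 3  OK
C9: b = 4, a = 3; 4 > 3  OK
C10: f + b = 17 + 4 = 21; 21 > 18  OK
C11: values 4 <= 12 <= 17  OK

None — every constraint holds.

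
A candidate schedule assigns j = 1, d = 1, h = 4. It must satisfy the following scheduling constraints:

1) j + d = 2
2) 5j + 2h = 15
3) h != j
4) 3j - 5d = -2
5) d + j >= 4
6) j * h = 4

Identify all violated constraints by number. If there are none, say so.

1) j + d = 1 + 1 = 2 — holds.
2) 5j + 2h = 5(1) + 2(4) = 13, not 15 — fails.
3) h = 4, j = 1; distinct — holds.
4) 3j - 5d = 3(1) - 5(1) = -2 — holds.
5) d + j = 1 + 1 = 2; 2 < 4, bound 4 not met — fails.
6) j * h = 1 * 4 = 4 — holds.

Violated: 2 and 5.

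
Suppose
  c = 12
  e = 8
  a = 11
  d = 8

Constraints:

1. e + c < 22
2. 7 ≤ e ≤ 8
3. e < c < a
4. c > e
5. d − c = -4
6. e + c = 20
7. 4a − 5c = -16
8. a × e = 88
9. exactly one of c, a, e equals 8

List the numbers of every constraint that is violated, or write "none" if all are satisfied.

1. e + c = 8 + 12 = 20; 20 < 22 — satisfied.
2. e = 8 lies in [7, 8] — satisfied.
3. values 8, 12, 11; c = 12 is not < a = 11 — violated.
4. c = 12, e = 8; 12 > 8 — satisfied.
5. d − c = 8 − 12 = -4 — satisfied.
6. e + c = 8 + 12 = 20 — satisfied.
7. 4a − 5c = 4(11) − 5(12) = -16 — satisfied.
8. a × e = 11 × 8 = 88 — satisfied.
9. c=12, a=11, e=8; 1 of them equals 8 — satisfied.

No — constraint 3 is not satisfied.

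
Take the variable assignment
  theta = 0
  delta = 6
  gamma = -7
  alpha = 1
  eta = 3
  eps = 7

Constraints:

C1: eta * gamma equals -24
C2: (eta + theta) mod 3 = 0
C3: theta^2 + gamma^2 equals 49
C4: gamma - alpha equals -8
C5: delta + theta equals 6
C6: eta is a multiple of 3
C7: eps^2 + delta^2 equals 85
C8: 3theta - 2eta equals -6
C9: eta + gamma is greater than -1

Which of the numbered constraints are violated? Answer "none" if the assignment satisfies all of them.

C1: eta * gamma = 3 * (-7) = -21, not -24 — violated.
C2: eta + theta = 3; 3 mod 3 = 0 — satisfied.
C3: theta^2 + gamma^2 = 0^2 + (-7)^2 = 0 + 49 = 49 — satisfied.
C4: gamma - alpha = -7 - 1 = -8 — satisfied.
C5: delta + theta = 6 + 0 = 6 — satisfied.
C6: 3 / 3 = 1, so 3 divides 3 — satisfied.
C7: eps^2 + delta^2 = 7^2 + 6^2 = 49 + 36 = 85 — satisfied.
C8: 3theta - 2eta = 3(0) - 2(3) = -6 — satisfied.
C9: eta + gamma = 3 + (-7) = -4; -4 ≤ -1, bound -1 not met — violated.

Constraints 1, 9 do not hold.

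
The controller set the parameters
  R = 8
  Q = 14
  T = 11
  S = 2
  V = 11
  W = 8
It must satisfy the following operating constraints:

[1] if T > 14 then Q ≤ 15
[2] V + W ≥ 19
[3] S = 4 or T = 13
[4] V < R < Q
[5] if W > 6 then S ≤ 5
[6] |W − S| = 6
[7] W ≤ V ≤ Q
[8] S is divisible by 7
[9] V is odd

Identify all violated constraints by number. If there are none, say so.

[1] T = 11, not > 14; antecedent false, conditional vacuously true  ✓
[2] V + W = 11 + 8 = 19; 19 ≥ 19  ✓
[3] S = 2 ≠ 4 and T = 11 ≠ 13; both disjuncts false  ✗
[4] values 11, 8, 14; V = 11 is not < R = 8  ✗
[5] W = 8 > 6, so we need S ≤ 5; S = 2 ≤ 5  ✓
[6] |8 − 2| = 6  ✓
[7] values 8 ≤ 11 ≤ 14  ✓
[8] 2 = 7×0 + 2, so 7 does not divide 2  ✗
[9] V = 11 is odd  ✓

Violated: 3, 4, and 8.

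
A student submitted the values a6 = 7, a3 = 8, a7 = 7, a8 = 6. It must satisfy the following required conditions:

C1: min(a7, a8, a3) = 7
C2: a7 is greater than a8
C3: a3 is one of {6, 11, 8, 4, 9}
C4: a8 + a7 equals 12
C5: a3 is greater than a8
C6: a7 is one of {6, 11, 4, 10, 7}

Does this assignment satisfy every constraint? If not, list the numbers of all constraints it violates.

C1: min(7, 6, 8) = 6, not 7 — fails.
C2: a7 = 7, a8 = 6; 7 > 6 — holds.
C3: a3 = 8 is in {6, 11, 8, 4, 9} — holds.
C4: a8 + a7 = 6 + 7 = 13, not 12 — fails.
C5: a3 = 8, a8 = 6; 8 > 6 — holds.
C6: a7 = 7 is in {6, 11, 4, 10, 7} — holds.

The assignment fails constraints 1 and 4.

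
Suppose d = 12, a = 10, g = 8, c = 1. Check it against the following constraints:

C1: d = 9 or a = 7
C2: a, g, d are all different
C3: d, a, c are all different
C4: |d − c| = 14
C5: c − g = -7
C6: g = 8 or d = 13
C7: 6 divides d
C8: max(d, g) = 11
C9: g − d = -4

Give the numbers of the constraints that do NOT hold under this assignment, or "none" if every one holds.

C1: d = 12 ≠ 9 and a = 10 ≠ 7; both disjuncts false — violated.
C2: values 10, 8, 12 are pairwise distinct — OK.
C3: values 12, 10, 1 are pairwise distinct — OK.
C4: |12 − 1| = 11, not 14 — violated.
C5: c − g = 1 − 8 = -7 — OK.
C6: g = 8 = 8 (first disjunct) — OK.
C7: 12 / 6 = 2, so 6 divides 12 — OK.
C8: max(12, 8) = 12, not 11 — violated.
C9: g − d = 8 − 12 = -4 — OK.

No — constraints 1, 4, 8 are not satisfied.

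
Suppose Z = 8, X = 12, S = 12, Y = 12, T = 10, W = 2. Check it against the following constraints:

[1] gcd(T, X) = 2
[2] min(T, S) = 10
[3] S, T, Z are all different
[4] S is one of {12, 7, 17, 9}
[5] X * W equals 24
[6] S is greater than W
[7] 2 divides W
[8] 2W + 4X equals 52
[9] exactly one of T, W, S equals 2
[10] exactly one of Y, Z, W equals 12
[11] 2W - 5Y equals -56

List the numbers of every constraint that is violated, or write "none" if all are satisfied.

[1] gcd(10, 12) = 2 — OK.
[2] min(10, 12) = 10 — OK.
[3] values 12, 10, 8 are pairwise distinct — OK.
[4] S = 12 is in {12, 7, 17, 9} — OK.
[5] X * W = 12 * 2 = 24 — OK.
[6] S = 12, W = 2; 12 > 2 — OK.
[7] 2 / 2 = 1, so 2 divides 2 — OK.
[8] 2W + 4X = 2(2) + 4(12) = 52 — OK.
[9] T=10, W=2, S=12; 1 of them equals 2 — OK.
[10] Y=12, Z=8, W=2; 1 of them equals 12 — OK.
[11] 2W - 5Y = 2(2) - 5(12) = -56 — OK.

All constraints are satisfied.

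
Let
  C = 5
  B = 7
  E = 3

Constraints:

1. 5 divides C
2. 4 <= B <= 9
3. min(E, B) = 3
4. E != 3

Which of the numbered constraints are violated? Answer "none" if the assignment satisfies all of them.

1. 5 / 5 = 1, so 5 divides 5  ✓
2. B = 7 lies in [4, 9]  ✓
3. min(3, 7) = 3  ✓
4. E = 3, but 3 is required to differ  ✗

Violated: 4.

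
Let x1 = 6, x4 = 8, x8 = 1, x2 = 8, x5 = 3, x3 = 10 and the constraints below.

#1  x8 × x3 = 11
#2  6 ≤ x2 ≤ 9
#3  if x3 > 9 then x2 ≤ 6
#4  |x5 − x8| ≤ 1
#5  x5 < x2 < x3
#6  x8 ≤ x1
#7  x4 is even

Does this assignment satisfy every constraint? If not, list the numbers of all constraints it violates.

#1 x8 × x3 = 1 × 10 = 10, not 11  FAIL
#2 x2 = 8 lies in [6, 9]  OK
#3 x3 = 10 > 9, so we need x2 ≤ 6; but x2 = 8 > 6  FAIL
#4 |3 − 1| = 2; 2 > 1, exceeds bound 1  FAIL
#5 values 3 < 8 < 10  OK
#6 x8 = 1, x1 = 6; 1 ≤ 6  OK
#7 x4 = 8 is even  OK

No — constraints 1, 3, and 4 are not satisfied.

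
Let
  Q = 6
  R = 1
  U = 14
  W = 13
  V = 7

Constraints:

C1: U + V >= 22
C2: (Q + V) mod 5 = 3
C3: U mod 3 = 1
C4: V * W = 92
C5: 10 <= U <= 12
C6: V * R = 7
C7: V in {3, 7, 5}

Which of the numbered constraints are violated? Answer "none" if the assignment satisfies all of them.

Constraints 1, 3, 4, and 5 are violated.

C1: U + V = 14 + 7 = 21; 21 < 22, bound 22 not met  FAIL
C2: Q + V = 13; 13 mod 5 = 3  OK
C3: 14 mod 3 = 2, not 1  FAIL
C4: V * W = 7 * 13 = 91, not 92  FAIL
C5: U = 14 is outside [10, 12]  FAIL
C6: V * R = 7 * 1 = 7  OK
C7: V = 7 is in {3, 7, 5}  OK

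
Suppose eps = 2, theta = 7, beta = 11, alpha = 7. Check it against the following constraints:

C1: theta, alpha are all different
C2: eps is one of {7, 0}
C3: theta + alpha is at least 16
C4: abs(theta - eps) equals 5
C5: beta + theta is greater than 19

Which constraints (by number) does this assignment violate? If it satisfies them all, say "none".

No — constraints 1, 2, 3, 5 are not satisfied.

C1: theta = alpha = 7, not all different  ✗
C2: eps = 2 is not in {7, 0}  ✗
C3: theta + alpha = 7 + 7 = 14; 14 < 16, bound 16 not met  ✗
C4: abs(7 - 2) = 5  ✓
C5: beta + theta = 11 + 7 = 18; 18 ≤ 19, bound 19 not met  ✗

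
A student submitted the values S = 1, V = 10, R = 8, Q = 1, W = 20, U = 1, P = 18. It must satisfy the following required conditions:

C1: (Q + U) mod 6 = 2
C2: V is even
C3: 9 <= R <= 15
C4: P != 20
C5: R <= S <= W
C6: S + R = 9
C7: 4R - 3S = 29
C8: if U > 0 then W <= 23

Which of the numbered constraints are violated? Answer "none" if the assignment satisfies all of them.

C1: Q + U = 2; 2 mod 6 = 2  OK
C2: V = 10 is even  OK
C3: R = 8 is outside [9, 15]  FAIL
C4: P = 18, and 18 ≠ 20  OK
C5: values 8, 1, 20; R = 8 is not <= S = 1  FAIL
C6: S + R = 1 + 8 = 9  OK
C7: 4R - 3S = 4(8) - 3(1) = 29  OK
C8: U = 1 > 0, so we need W ≤ 23; W = 20 ≤ 23  OK

Constraints 3 and 5 do not hold.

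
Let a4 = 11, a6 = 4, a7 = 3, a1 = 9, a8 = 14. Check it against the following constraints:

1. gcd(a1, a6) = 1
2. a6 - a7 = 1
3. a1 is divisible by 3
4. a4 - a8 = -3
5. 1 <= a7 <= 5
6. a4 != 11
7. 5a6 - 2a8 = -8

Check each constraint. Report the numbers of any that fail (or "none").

Constraint 6 is violated.

1. gcd(9, 4) = 1  ✓
2. a6 - a7 = 4 - 3 = 1  ✓
3. 9 / 3 = 3, so 3 divides 9  ✓
4. a4 - a8 = 11 - 14 = -3  ✓
5. a7 = 3 lies in [1, 5]  ✓
6. a4 = 11, but 11 is required to differ  ✗
7. 5a6 - 2a8 = 5(4) - 2(14) = -8  ✓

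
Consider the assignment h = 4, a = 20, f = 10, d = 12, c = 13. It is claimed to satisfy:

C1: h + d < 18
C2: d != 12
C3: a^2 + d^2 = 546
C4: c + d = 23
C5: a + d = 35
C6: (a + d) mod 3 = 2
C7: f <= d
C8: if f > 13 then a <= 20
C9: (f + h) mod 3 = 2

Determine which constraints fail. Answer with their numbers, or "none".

Violated: 2, 3, 4, and 5.

C1: h + d = 4 + 12 = 16; 16 < 18 — holds.
C2: d = 12, but 12 is required to differ — fails.
C3: a^2 + d^2 = 20^2 + 12^2 = 400 + 144 = 544, not 546 — fails.
C4: c + d = 13 + 12 = 25, not 23 — fails.
C5: a + d = 20 + 12 = 32, not 35 — fails.
C6: a + d = 32; 32 mod 3 = 2 — holds.
C7: f = 10, d = 12; 10 ≤ 12 — holds.
C8: f = 10, not > 13; antecedent false, conditional vacuously true — holds.
C9: f + h = 14; 14 mod 3 = 2 — holds.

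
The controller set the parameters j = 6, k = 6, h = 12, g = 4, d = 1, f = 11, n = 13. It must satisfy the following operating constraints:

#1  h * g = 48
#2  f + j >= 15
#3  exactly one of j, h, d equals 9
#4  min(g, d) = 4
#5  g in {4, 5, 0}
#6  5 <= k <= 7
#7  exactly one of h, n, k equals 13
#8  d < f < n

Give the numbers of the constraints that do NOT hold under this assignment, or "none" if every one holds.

The assignment fails constraints 3 and 4.

#1 h * g = 12 * 4 = 48  true
#2 f + j = 11 + 6 = 17; 17 ≥ 15  true
#3 j=6, h=12, d=1; 0 of them equal 9, not exactly one  false
#4 min(4, 1) = 1, not 4  false
#5 g = 4 is in {4, 5, 0}  true
#6 k = 6 lies in [5, 7]  true
#7 h=12, n=13, k=6; 1 of them equals 13  true
#8 values 1 < 11 < 13  true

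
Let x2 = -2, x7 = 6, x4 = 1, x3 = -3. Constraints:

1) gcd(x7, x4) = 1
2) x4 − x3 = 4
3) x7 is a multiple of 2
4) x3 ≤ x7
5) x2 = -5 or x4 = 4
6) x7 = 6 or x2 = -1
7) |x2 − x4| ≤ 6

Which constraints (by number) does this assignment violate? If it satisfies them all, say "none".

1) gcd(6, 1) = 1  ✓
2) x4 − x3 = 1 − (-3) = 4  ✓
3) 6 / 2 = 3, so 2 divides 6  ✓
4) x3 = -3, x7 = 6; -3 ≤ 6  ✓
5) x2 = -2 ≠ -5 and x4 = 1 ≠ 4; both disjuncts false  ✗
6) x7 = 6 = 6 (first disjunct)  ✓
7) |-2 − 1| = 3; 3 ≤ 6  ✓

No — constraint 5 is not satisfied.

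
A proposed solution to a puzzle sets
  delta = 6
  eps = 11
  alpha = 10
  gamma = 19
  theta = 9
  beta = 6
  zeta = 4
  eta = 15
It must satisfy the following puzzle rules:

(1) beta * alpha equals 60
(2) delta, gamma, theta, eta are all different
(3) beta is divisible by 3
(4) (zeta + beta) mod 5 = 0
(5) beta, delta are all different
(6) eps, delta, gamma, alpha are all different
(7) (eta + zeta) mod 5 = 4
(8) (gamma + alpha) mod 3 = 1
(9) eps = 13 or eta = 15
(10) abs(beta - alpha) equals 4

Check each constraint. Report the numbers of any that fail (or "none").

No — constraints 5, 8 are not satisfied.

(1) beta * alpha = 6 * 10 = 60  yes
(2) values 6, 19, 9, 15 are pairwise distinct  yes
(3) 6 / 3 = 2, so 3 divides 6  yes
(4) zeta + beta = 10; 10 mod 5 = 0  yes
(5) beta = delta = 6, not all different  no
(6) values 11, 6, 19, 10 are pairwise distinct  yes
(7) eta + zeta = 19; 19 mod 5 = 4  yes
(8) gamma + alpha = 29; 29 mod 3 = 2, not 1  no
(9) eps = 11 ≠ 13, but eta = 15 = 15 (second disjunct)  yes
(10) abs(6 - 10) = 4  yes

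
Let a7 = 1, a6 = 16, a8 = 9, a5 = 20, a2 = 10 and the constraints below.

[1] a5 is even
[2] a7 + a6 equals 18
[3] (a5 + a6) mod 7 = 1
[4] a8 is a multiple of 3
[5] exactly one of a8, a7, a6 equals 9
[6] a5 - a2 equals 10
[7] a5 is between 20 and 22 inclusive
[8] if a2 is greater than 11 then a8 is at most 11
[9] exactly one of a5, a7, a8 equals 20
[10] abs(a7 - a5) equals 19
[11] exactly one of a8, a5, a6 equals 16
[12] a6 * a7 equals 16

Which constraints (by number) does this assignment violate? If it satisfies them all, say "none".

Violated: 2.

[1] a5 = 20 is even — holds.
[2] a7 + a6 = 1 + 16 = 17, not 18 — does not hold.
[3] a5 + a6 = 36; 36 mod 7 = 1 — holds.
[4] 9 / 3 = 3, so 3 divides 9 — holds.
[5] a8=9, a7=1, a6=16; 1 of them equals 9 — holds.
[6] a5 - a2 = 20 - 10 = 10 — holds.
[7] a5 = 20 lies in [20, 22] — holds.
[8] a2 = 10, not > 11; antecedent false, conditional vacuously true — holds.
[9] a5=20, a7=1, a8=9; 1 of them equals 20 — holds.
[10] abs(1 - 20) = 19 — holds.
[11] a8=9, a5=20, a6=16; 1 of them equals 16 — holds.
[12] a6 * a7 = 16 * 1 = 16 — holds.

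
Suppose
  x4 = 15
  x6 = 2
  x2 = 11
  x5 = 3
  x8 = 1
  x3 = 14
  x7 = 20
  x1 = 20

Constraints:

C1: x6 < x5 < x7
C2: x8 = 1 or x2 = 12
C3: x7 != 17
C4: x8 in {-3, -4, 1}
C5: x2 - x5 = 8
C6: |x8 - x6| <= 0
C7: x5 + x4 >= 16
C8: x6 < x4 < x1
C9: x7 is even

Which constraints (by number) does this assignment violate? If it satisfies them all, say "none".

C1: values 2 < 3 < 20 — holds.
C2: x8 = 1 = 1 (first disjunct) — holds.
C3: x7 = 20, and 20 ≠ 17 — holds.
C4: x8 = 1 is in {-3, -4, 1} — holds.
C5: x2 - x5 = 11 - 3 = 8 — holds.
C6: |1 - 2| = 1; 1 > 0, exceeds bound 0 — fails.
C7: x5 + x4 = 3 + 15 = 18; 18 ≥ 16 — holds.
C8: values 2 < 15 < 20 — holds.
C9: x7 = 20 is even — holds.

Constraint 6 does not hold.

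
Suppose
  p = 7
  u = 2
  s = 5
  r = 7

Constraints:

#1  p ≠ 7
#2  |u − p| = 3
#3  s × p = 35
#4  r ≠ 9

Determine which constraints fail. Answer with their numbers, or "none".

The assignment fails constraints 1, 2.

#1 p = 7, but 7 is required to differ  ✗
#2 |2 − 7| = 5, not 3  ✗
#3 s × p = 5 × 7 = 35  ✓
#4 r = 7, and 7 ≠ 9  ✓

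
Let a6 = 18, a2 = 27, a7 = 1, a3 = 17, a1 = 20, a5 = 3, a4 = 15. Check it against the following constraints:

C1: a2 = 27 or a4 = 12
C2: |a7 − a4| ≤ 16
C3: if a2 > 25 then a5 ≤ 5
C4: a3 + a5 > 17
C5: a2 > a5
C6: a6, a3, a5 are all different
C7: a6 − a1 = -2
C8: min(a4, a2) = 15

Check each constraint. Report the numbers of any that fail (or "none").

Yes — all constraints hold.

C1: a2 = 27 = 27 (first disjunct)  ✔
C2: |1 − 15| = 14; 14 ≤ 16  ✔
C3: a2 = 27 > 25, so we need a5 ≤ 5; a5 = 3 ≤ 5  ✔
C4: a3 + a5 = 17 + 3 = 20; 20 > 17  ✔
C5: a2 = 27, a5 = 3; 27 > 3  ✔
C6: values 18, 17, 3 are pairwise distinct  ✔
C7: a6 − a1 = 18 − 20 = -2  ✔
C8: min(15, 27) = 15  ✔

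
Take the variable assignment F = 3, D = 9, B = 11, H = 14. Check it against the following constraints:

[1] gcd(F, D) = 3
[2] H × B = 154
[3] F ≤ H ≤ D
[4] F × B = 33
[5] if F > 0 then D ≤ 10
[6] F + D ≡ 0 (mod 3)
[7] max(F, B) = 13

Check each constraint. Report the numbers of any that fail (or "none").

[1] gcd(3, 9) = 3 — OK.
[2] H × B = 14 × 11 = 154 — OK.
[3] values 3, 14, 9; H = 14 is not ≤ D = 9 — violated.
[4] F × B = 3 × 11 = 33 — OK.
[5] F = 3 > 0, so we need D ≤ 10; D = 9 ≤ 10 — OK.
[6] F + D = 12; 12 mod 3 = 0 — OK.
[7] max(3, 11) = 11, not 13 — violated.

Constraints 3 and 7 are violated.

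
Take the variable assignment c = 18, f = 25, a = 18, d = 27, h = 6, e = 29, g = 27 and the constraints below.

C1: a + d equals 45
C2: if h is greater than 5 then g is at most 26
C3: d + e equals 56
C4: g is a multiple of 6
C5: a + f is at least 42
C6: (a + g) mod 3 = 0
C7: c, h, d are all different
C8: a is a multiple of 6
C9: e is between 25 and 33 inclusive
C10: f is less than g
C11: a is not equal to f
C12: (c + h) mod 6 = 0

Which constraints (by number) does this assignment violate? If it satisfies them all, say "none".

Constraints 2 and 4 are violated.

C1: a + d = 18 + 27 = 45  ✓
C2: h = 6 > 5, so we need g ≤ 26; but g = 27 > 26  ✗
C3: d + e = 27 + 29 = 56  ✓
C4: 27 = 6*4 + 3, so 6 does not divide 27  ✗
C5: a + f = 18 + 25 = 43; 43 ≥ 42  ✓
C6: a + g = 45; 45 mod 3 = 0  ✓
C7: values 18, 6, 27 are pairwise distinct  ✓
C8: 18 / 6 = 3, so 6 divides 18  ✓
C9: e = 29 lies in [25, 33]  ✓
C10: f = 25, g = 27; 25 < 27  ✓
C11: a = 18, f = 25; distinct  ✓
C12: c + h = 24; 24 mod 6 = 0  ✓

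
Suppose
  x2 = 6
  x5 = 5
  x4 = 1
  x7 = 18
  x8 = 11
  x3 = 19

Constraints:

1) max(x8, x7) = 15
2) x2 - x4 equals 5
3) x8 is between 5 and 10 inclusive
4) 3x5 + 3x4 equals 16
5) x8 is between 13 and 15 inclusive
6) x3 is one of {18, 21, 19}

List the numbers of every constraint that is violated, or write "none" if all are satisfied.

1) max(11, 18) = 18, not 15 — violated.
2) x2 - x4 = 6 - 1 = 5 — satisfied.
3) x8 = 11 is outside [5, 10] — violated.
4) 3x5 + 3x4 = 3(5) + 3(1) = 18, not 16 — violated.
5) x8 = 11 is outside [13, 15] — violated.
6) x3 = 19 is in {18, 21, 19} — satisfied.

No — constraints 1, 3, 4, 5 are not satisfied.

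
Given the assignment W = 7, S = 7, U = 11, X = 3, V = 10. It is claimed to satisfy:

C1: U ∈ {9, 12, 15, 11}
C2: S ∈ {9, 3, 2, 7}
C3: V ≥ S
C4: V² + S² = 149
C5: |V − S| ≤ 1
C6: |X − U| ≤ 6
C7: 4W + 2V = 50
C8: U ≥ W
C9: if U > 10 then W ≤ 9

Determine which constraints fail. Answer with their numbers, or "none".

Constraints 5, 6, 7 do not hold.

C1: U = 11 is in {9, 12, 15, 11} — OK.
C2: S = 7 is in {9, 3, 2, 7} — OK.
C3: V = 10, S = 7; 10 ≥ 7 — OK.
C4: V² + S² = 10² + 7² = 100 + 49 = 149 — OK.
C5: |10 − 7| = 3; 3 > 1, exceeds bound 1 — violated.
C6: |3 − 11| = 8; 8 > 6, exceeds bound 6 — violated.
C7: 4W + 2V = 4(7) + 2(10) = 48, not 50 — violated.
C8: U = 11, W = 7; 11 ≥ 7 — OK.
C9: U = 11 > 10, so we need W ≤ 9; W = 7 ≤ 9 — OK.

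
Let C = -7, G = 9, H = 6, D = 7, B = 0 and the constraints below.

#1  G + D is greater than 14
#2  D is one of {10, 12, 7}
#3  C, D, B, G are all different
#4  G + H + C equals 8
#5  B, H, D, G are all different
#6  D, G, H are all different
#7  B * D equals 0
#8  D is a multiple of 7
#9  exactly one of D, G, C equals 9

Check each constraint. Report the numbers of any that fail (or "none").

No violations.

#1 G + D = 9 + 7 = 16; 16 > 14  ✓
#2 D = 7 is in {10, 12, 7}  ✓
#3 values -7, 7, 0, 9 are pairwise distinct  ✓
#4 G + H + C = 9 + 6 + (-7) = 8  ✓
#5 values 0, 6, 7, 9 are pairwise distinct  ✓
#6 values 7, 9, 6 are pairwise distinct  ✓
#7 B * D = 0 * 7 = 0  ✓
#8 7 / 7 = 1, so 7 divides 7  ✓
#9 D=7, G=9, C=-7; 1 of them equals 9  ✓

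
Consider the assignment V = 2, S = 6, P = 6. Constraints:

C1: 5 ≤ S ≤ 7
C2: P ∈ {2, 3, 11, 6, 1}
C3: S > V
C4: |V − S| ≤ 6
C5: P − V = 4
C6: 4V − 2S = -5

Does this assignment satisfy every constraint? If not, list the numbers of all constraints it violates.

Constraint 6 is violated.

C1: S = 6 lies in [5, 7]  ✔
C2: P = 6 is in {2, 3, 11, 6, 1}  ✔
C3: S = 6, V = 2; 6 > 2  ✔
C4: |2 − 6| = 4; 4 ≤ 6  ✔
C5: P − V = 6 − 2 = 4  ✔
C6: 4V − 2S = 4(2) − 2(6) = -4, not -5  ✘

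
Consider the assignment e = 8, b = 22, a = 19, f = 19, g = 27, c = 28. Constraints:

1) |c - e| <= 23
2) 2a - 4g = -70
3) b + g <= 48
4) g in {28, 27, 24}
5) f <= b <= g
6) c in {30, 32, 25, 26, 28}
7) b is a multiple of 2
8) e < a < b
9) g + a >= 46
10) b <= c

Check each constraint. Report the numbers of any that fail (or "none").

Constraint 3 does not hold.

1) |28 - 8| = 20; 20 ≤ 23 — OK.
2) 2a - 4g = 2(19) - 4(27) = -70 — OK.
3) b + g = 22 + 27 = 49; 49 > 48, bound 48 not met — violated.
4) g = 27 is in {28, 27, 24} — OK.
5) values 19 <= 22 <= 27 — OK.
6) c = 28 is in {30, 32, 25, 26, 28} — OK.
7) 22 / 2 = 11, so 2 divides 22 — OK.
8) values 8 < 19 < 22 — OK.
9) g + a = 27 + 19 = 46; 46 ≥ 46 — OK.
10) b = 22, c = 28; 22 ≤ 28 — OK.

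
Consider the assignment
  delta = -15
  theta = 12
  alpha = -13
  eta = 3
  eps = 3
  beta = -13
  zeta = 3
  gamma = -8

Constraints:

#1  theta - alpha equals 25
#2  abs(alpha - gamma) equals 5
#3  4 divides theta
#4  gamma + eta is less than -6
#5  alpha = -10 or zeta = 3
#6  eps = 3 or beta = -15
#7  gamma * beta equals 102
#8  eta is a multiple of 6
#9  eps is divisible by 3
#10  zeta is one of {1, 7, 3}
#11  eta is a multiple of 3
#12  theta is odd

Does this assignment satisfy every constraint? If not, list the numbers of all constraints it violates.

Constraints 4, 7, 8, and 12 do not hold.

#1 theta - alpha = 12 - (-13) = 25 — holds.
#2 abs(-13 - (-8)) = 5 — holds.
#3 12 / 4 = 3, so 4 divides 12 — holds.
#4 gamma + eta = -8 + 3 = -5; -5 ≥ -6, bound -6 not met — fails.
#5 alpha = -13 ≠ -10, but zeta = 3 = 3 (second disjunct) — holds.
#6 eps = 3 = 3 (first disjunct) — holds.
#7 gamma * beta = -8 * (-13) = 104, not 102 — fails.
#8 3 = 6*0 + 3, so 6 does not divide 3 — fails.
#9 3 / 3 = 1, so 3 divides 3 — holds.
#10 zeta = 3 is in {1, 7, 3} — holds.
#11 3 / 3 = 1, so 3 divides 3 — holds.
#12 theta = 12 is even — fails.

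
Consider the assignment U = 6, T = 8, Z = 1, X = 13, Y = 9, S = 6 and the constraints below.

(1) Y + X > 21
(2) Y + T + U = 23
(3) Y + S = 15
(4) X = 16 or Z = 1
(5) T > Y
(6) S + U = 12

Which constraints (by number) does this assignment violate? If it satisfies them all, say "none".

(1) Y + X = 9 + 13 = 22; 22 > 21 — holds.
(2) Y + T + U = 9 + 8 + 6 = 23 — holds.
(3) Y + S = 9 + 6 = 15 — holds.
(4) X = 13 ≠ 16, but Z = 1 = 1 (second disjunct) — holds.
(5) T = 8, Y = 9; 8 ≤ 9 (want >) — fails.
(6) S + U = 6 + 6 = 12 — holds.

Constraint 5 is violated.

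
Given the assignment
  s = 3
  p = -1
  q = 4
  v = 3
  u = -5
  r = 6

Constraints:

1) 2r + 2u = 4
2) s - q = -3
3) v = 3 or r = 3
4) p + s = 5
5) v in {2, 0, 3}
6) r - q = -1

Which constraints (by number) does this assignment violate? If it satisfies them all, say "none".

Constraints 1, 2, 4, and 6 do not hold.

1) 2r + 2u = 2(6) + 2(-5) = 2, not 4  FAIL
2) s - q = 3 - 4 = -1, not -3  FAIL
3) v = 3 = 3 (first disjunct)  OK
4) p + s = -1 + 3 = 2, not 5  FAIL
5) v = 3 is in {2, 0, 3}  OK
6) r - q = 6 - 4 = 2, not -1  FAIL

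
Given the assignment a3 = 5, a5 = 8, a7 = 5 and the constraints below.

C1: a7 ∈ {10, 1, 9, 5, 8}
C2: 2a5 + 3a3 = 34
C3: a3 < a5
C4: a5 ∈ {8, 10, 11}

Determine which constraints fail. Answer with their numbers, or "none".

C1: a7 = 5 is in {10, 1, 9, 5, 8} — OK.
C2: 2a5 + 3a3 = 2(8) + 3(5) = 31, not 34 — violated.
C3: a3 = 5, a5 = 8; 5 < 8 — OK.
C4: a5 = 8 is in {8, 10, 11} — OK.

Constraint 2 does not hold.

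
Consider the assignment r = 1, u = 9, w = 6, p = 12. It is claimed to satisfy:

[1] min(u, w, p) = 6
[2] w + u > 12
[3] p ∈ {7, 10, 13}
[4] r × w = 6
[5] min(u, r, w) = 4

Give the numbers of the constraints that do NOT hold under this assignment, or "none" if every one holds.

Constraints 3 and 5 do not hold.

[1] min(9, 6, 12) = 6 — holds.
[2] w + u = 6 + 9 = 15; 15 > 12 — holds.
[3] p = 12 is not in {7, 10, 13} — does not hold.
[4] r × w = 1 × 6 = 6 — holds.
[5] min(9, 1, 6) = 1, not 4 — does not hold.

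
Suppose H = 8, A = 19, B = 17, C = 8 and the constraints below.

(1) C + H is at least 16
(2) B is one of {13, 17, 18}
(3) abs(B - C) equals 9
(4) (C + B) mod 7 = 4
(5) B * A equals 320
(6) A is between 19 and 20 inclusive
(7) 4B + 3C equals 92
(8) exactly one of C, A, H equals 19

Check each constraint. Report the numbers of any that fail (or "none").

(1) C + H = 8 + 8 = 16; 16 ≥ 16 — holds.
(2) B = 17 is in {13, 17, 18} — holds.
(3) abs(17 - 8) = 9 — holds.
(4) C + B = 25; 25 mod 7 = 4 — holds.
(5) B * A = 17 * 19 = 323, not 320 — does not hold.
(6) A = 19 lies in [19, 20] — holds.
(7) 4B + 3C = 4(17) + 3(8) = 92 — holds.
(8) C=8, A=19, H=8; 1 of them equals 19 — holds.

No — constraint 5 is not satisfied.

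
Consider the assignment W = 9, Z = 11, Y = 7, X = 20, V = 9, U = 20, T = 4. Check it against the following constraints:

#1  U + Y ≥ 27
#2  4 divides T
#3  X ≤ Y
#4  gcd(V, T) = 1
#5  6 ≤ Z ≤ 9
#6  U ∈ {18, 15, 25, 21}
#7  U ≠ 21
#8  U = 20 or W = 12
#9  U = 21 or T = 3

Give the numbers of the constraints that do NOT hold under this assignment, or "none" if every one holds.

Constraints 3, 5, 6, 9 do not hold.

#1 U + Y = 20 + 7 = 27; 27 ≥ 27  ✓
#2 4 / 4 = 1, so 4 divides 4  ✓
#3 X = 20, Y = 7; 20 > 7 (want ≤)  ✗
#4 gcd(9, 4) = 1  ✓
#5 Z = 11 is outside [6, 9]  ✗
#6 U = 20 is not in {18, 15, 25, 21}  ✗
#7 U = 20, and 20 ≠ 21  ✓
#8 U = 20 = 20 (first disjunct)  ✓
#9 U = 20 ≠ 21 and T = 4 ≠ 3; both disjuncts false  ✗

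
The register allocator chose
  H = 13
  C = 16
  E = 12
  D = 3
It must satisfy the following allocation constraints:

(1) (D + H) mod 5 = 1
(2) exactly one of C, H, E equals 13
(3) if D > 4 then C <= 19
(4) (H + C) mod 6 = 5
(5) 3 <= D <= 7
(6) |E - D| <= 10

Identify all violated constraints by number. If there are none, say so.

The assignment satisfies every constraint.

(1) D + H = 16; 16 mod 5 = 1 — holds.
(2) C=16, H=13, E=12; 1 of them equals 13 — holds.
(3) D = 3, not > 4; antecedent false, conditional vacuously true — holds.
(4) H + C = 29; 29 mod 6 = 5 — holds.
(5) D = 3 lies in [3, 7] — holds.
(6) |12 - 3| = 9; 9 ≤ 10 — holds.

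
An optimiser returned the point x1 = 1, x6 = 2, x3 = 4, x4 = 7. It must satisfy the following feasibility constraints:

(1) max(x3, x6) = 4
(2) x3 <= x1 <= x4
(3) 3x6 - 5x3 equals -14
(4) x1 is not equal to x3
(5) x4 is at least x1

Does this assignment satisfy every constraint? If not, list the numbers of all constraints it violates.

Constraint 2 is violated.

(1) max(4, 2) = 4 — satisfied.
(2) values 4, 1, 7; x3 = 4 is not <= x1 = 1 — violated.
(3) 3x6 - 5x3 = 3(2) - 5(4) = -14 — satisfied.
(4) x1 = 1, x3 = 4; distinct — satisfied.
(5) x4 = 7, x1 = 1; 7 ≥ 1 — satisfied.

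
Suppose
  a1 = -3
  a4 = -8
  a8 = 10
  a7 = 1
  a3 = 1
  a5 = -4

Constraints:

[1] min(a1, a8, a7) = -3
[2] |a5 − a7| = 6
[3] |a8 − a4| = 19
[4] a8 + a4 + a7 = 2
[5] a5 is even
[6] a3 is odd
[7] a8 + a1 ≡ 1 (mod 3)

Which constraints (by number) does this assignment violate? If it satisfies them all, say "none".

[1] min(-3, 10, 1) = -3 — holds.
[2] |-4 − 1| = 5, not 6 — fails.
[3] |10 − (-8)| = 18, not 19 — fails.
[4] a8 + a4 + a7 = 10 + (-8) + 1 = 3, not 2 — fails.
[5] a5 = -4 is even — holds.
[6] a3 = 1 is odd — holds.
[7] a8 + a1 = 7; 7 mod 3 = 1 — holds.

Constraints 2, 3, and 4 are violated.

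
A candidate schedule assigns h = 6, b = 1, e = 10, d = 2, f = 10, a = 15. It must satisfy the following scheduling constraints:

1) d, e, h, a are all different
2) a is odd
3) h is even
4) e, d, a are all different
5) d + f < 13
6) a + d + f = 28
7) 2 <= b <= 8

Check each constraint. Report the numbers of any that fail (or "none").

The assignment fails constraints 6, 7.

1) values 2, 10, 6, 15 are pairwise distinct  holds
2) a = 15 is odd  holds
3) h = 6 is even  holds
4) values 10, 2, 15 are pairwise distinct  holds
5) d + f = 2 + 10 = 12; 12 < 13  holds
6) a + d + f = 15 + 2 + 10 = 27, not 28  fails
7) b = 1 is outside [2, 8]  fails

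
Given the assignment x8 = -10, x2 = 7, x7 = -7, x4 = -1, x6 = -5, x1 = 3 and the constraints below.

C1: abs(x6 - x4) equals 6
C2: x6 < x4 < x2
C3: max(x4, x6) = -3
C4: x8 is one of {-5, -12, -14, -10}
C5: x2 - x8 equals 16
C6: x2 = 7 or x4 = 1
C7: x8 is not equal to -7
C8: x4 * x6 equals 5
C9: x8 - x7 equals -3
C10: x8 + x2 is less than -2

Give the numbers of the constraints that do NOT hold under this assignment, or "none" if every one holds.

C1: abs(-5 - (-1)) = 4, not 6 — fails.
C2: values -5 < -1 < 7 — holds.
C3: max(-1, -5) = -1, not -3 — fails.
C4: x8 = -10 is in {-5, -12, -14, -10} — holds.
C5: x2 - x8 = 7 - (-10) = 17, not 16 — fails.
C6: x2 = 7 = 7 (first disjunct) — holds.
C7: x8 = -10, and -10 ≠ -7 — holds.
C8: x4 * x6 = -1 * (-5) = 5 — holds.
C9: x8 - x7 = -10 - (-7) = -3 — holds.
C10: x8 + x2 = -10 + 7 = -3; -3 < -2 — holds.

Constraints 1, 3, and 5 do not hold.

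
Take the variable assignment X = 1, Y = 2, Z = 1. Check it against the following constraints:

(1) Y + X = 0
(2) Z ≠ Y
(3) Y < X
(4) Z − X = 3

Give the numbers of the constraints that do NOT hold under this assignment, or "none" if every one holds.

(1) Y + X = 2 + 1 = 3, not 0 — fails.
(2) Z = 1, Y = 2; distinct — holds.
(3) Y = 2, X = 1; 2 ≥ 1 (want <) — fails.
(4) Z − X = 1 − 1 = 0, not 3 — fails.

No — constraints 1, 3, 4 are not satisfied.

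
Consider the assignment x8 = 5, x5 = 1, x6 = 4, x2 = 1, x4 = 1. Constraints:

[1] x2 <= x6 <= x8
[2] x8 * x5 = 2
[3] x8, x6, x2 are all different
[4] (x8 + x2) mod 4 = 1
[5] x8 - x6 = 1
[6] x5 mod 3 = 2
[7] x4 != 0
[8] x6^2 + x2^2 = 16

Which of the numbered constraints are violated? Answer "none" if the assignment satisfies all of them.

[1] values 1 <= 4 <= 5 — holds.
[2] x8 * x5 = 5 * 1 = 5, not 2 — does not hold.
[3] values 5, 4, 1 are pairwise distinct — holds.
[4] x8 + x2 = 6; 6 mod 4 = 2, not 1 — does not hold.
[5] x8 - x6 = 5 - 4 = 1 — holds.
[6] 1 mod 3 = 1, not 2 — does not hold.
[7] x4 = 1, and 1 ≠ 0 — holds.
[8] x6^2 + x2^2 = 4^2 + 1^2 = 16 + 1 = 17, not 16 — does not hold.

Constraints 2, 4, 6, 8 are violated.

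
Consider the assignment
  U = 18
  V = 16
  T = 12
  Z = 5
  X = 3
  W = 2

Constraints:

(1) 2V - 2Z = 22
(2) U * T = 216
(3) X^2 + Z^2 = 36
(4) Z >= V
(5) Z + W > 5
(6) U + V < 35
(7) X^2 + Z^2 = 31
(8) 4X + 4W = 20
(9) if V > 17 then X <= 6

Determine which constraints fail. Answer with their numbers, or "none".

Violated: 3, 4, and 7.

(1) 2V - 2Z = 2(16) - 2(5) = 22 — holds.
(2) U * T = 18 * 12 = 216 — holds.
(3) X^2 + Z^2 = 3^2 + 5^2 = 9 + 25 = 34, not 36 — does not hold.
(4) Z = 5, V = 16; 5 < 16 (want ≥) — does not hold.
(5) Z + W = 5 + 2 = 7; 7 > 5 — holds.
(6) U + V = 18 + 16 = 34; 34 < 35 — holds.
(7) X^2 + Z^2 = 3^2 + 5^2 = 9 + 25 = 34, not 31 — does not hold.
(8) 4X + 4W = 4(3) + 4(2) = 20 — holds.
(9) V = 16, not > 17; antecedent false, conditional vacuously true — holds.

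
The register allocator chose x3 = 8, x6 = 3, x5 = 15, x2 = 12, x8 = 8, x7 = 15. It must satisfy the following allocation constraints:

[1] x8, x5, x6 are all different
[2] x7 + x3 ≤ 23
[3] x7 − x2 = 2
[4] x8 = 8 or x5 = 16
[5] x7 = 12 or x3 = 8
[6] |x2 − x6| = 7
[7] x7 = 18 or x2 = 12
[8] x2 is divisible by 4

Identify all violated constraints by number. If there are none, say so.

The assignment fails constraints 3, 6.

[1] values 8, 15, 3 are pairwise distinct  ✓
[2] x7 + x3 = 15 + 8 = 23; 23 ≤ 23  ✓
[3] x7 − x2 = 15 − 12 = 3, not 2  ✗
[4] x8 = 8 = 8 (first disjunct)  ✓
[5] x7 = 15 ≠ 12, but x3 = 8 = 8 (second disjunct)  ✓
[6] |12 − 3| = 9, not 7  ✗
[7] x7 = 15 ≠ 18, but x2 = 12 = 12 (second disjunct)  ✓
[8] 12 / 4 = 3, so 4 divides 12  ✓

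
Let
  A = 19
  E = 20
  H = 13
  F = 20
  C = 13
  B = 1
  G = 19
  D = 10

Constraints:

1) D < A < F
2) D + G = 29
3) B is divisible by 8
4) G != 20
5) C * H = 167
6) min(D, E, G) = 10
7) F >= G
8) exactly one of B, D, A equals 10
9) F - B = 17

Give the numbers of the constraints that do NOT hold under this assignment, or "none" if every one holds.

The assignment fails constraints 3, 5, and 9.

1) values 10 < 19 < 20  ✓
2) D + G = 10 + 19 = 29  ✓
3) 1 = 8*0 + 1, so 8 does not divide 1  ✗
4) G = 19, and 19 ≠ 20  ✓
5) C * H = 13 * 13 = 169, not 167  ✗
6) min(10, 20, 19) = 10  ✓
7) F = 20, G = 19; 20 ≥ 19  ✓
8) B=1, D=10, A=19; 1 of them equals 10  ✓
9) F - B = 20 - 1 = 19, not 17  ✗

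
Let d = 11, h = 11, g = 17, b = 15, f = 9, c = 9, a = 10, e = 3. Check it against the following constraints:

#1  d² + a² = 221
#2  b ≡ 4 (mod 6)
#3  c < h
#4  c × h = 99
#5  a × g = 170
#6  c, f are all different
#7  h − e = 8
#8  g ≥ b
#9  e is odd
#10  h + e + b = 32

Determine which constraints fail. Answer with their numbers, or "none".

The assignment fails constraints 2, 6, 10.

#1 d² + a² = 11² + 10² = 121 + 100 = 221 — satisfied.
#2 15 mod 6 = 3, not 4 — violated.
#3 c = 9, h = 11; 9 < 11 — satisfied.
#4 c × h = 9 × 11 = 99 — satisfied.
#5 a × g = 10 × 17 = 170 — satisfied.
#6 c = f = 9, not all different — violated.
#7 h − e = 11 − 3 = 8 — satisfied.
#8 g = 17, b = 15; 17 ≥ 15 — satisfied.
#9 e = 3 is odd — satisfied.
#10 h + e + b = 11 + 3 + 15 = 29, not 32 — violated.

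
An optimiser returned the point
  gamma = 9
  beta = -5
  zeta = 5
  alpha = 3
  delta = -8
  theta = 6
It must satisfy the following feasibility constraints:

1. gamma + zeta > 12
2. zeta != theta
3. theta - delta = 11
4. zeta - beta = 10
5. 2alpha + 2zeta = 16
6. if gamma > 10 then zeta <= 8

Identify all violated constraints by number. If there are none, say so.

Violated: 3.

1. gamma + zeta = 9 + 5 = 14; 14 > 12 — OK.
2. zeta = 5, theta = 6; distinct — OK.
3. theta - delta = 6 - (-8) = 14, not 11 — violated.
4. zeta - beta = 5 - (-5) = 10 — OK.
5. 2alpha + 2zeta = 2(3) + 2(5) = 16 — OK.
6. gamma = 9, not > 10; antecedent false, conditional vacuously true — OK.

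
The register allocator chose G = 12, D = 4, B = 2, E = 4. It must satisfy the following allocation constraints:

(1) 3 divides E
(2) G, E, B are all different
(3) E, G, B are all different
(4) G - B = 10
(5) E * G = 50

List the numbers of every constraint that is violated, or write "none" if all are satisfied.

Constraints 1, 5 are violated.

(1) 4 = 3*1 + 1, so 3 does not divide 4  false
(2) values 12, 4, 2 are pairwise distinct  true
(3) values 4, 12, 2 are pairwise distinct  true
(4) G - B = 12 - 2 = 10  true
(5) E * G = 4 * 12 = 48, not 50  false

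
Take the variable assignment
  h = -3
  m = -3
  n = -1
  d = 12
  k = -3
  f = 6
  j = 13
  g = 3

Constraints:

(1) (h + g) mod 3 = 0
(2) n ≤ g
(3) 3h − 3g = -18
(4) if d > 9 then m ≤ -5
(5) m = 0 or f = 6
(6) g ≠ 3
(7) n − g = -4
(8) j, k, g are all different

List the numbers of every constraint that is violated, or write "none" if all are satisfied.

(1) h + g = 0; 0 mod 3 = 0  ✓
(2) n = -1, g = 3; -1 ≤ 3  ✓
(3) 3h − 3g = 3(-3) − 3(3) = -18  ✓
(4) d = 12 > 9, so we need m ≤ -5; but m = -3 > -5  ✗
(5) m = -3 ≠ 0, but f = 6 = 6 (second disjunct)  ✓
(6) g = 3, but 3 is required to differ  ✗
(7) n − g = -1 − 3 = -4  ✓
(8) values 13, -3, 3 are pairwise distinct  ✓

Violated: 4 and 6.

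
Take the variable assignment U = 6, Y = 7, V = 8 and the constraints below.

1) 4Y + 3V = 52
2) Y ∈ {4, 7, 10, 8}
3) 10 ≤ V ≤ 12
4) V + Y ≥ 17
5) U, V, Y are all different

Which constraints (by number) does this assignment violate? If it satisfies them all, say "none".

Constraints 3, 4 do not hold.

1) 4Y + 3V = 4(7) + 3(8) = 52 — satisfied.
2) Y = 7 is in {4, 7, 10, 8} — satisfied.
3) V = 8 is outside [10, 12] — violated.
4) V + Y = 8 + 7 = 15; 15 < 17, bound 17 not met — violated.
5) values 6, 8, 7 are pairwise distinct — satisfied.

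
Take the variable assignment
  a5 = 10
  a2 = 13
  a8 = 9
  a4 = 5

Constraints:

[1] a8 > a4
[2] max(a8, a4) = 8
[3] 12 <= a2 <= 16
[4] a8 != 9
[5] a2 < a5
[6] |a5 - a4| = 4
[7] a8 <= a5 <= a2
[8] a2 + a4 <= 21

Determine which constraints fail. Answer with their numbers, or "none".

[1] a8 = 9, a4 = 5; 9 > 5 — OK.
[2] max(9, 5) = 9, not 8 — violated.
[3] a2 = 13 lies in [12, 16] — OK.
[4] a8 = 9, but 9 is required to differ — violated.
[5] a2 = 13, a5 = 10; 13 ≥ 10 (want <) — violated.
[6] |10 - 5| = 5, not 4 — violated.
[7] values 9 <= 10 <= 13 — OK.
[8] a2 + a4 = 13 + 5 = 18; 18 ≤ 21 — OK.

Violated: 2, 4, 5, and 6.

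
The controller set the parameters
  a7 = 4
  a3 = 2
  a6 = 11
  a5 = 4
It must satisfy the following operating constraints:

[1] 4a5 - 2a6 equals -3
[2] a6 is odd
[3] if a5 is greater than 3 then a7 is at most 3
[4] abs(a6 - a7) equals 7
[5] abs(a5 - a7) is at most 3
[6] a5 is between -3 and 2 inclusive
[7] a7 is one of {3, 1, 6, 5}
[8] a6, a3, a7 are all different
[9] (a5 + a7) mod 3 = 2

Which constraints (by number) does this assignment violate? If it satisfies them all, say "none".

[1] 4a5 - 2a6 = 4(4) - 2(11) = -6, not -3  false
[2] a6 = 11 is odd  true
[3] a5 = 4 > 3, so we need a7 ≤ 3; but a7 = 4 > 3  false
[4] abs(11 - 4) = 7  true
[5] abs(4 - 4) = 0; 0 ≤ 3  true
[6] a5 = 4 is outside [-3, 2]  false
[7] a7 = 4 is not in {3, 1, 6, 5}  false
[8] values 11, 2, 4 are pairwise distinct  true
[9] a5 + a7 = 8; 8 mod 3 = 2  true

The assignment fails constraints 1, 3, 6, and 7.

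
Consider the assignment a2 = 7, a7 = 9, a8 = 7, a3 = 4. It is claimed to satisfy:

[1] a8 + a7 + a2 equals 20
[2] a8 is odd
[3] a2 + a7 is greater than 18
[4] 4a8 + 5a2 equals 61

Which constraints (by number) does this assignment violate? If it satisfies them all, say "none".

[1] a8 + a7 + a2 = 7 + 9 + 7 = 23, not 20  fails
[2] a8 = 7 is odd  holds
[3] a2 + a7 = 7 + 9 = 16; 16 ≤ 18, bound 18 not met  fails
[4] 4a8 + 5a2 = 4(7) + 5(7) = 63, not 61  fails

No — constraints 1, 3, 4 are not satisfied.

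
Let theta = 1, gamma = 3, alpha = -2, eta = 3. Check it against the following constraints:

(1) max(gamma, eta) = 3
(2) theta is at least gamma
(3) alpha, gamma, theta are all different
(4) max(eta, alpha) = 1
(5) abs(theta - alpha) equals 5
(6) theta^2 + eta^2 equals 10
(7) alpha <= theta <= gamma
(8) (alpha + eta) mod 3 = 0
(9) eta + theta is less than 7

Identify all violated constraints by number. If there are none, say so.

(1) max(3, 3) = 3 — holds.
(2) theta = 1, gamma = 3; 1 < 3 (want ≥) — does not hold.
(3) values -2, 3, 1 are pairwise distinct — holds.
(4) max(3, -2) = 3, not 1 — does not hold.
(5) abs(1 - (-2)) = 3, not 5 — does not hold.
(6) theta^2 + eta^2 = 1^2 + 3^2 = 1 + 9 = 10 — holds.
(7) values -2 <= 1 <= 3 — holds.
(8) alpha + eta = 1; 1 mod 3 = 1, not 0 — does not hold.
(9) eta + theta = 3 + 1 = 4; 4 < 7 — holds.

Violated: 2, 4, 5, 8.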